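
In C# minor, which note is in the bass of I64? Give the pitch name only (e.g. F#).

G#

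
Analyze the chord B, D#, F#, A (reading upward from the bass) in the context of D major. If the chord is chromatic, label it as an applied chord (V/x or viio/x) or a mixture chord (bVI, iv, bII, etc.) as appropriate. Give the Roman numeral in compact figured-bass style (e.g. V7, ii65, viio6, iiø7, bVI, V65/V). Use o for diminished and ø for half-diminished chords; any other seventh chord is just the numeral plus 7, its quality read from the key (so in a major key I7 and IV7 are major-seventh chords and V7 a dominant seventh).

V7/ii

Stacked in thirds the chord is B-D#-F#-A: a dominant seventh chord on B.
B is not a diatonic chord root with this quality in D major, but it lies a perfect fifth above E (ii), so the chord functions as an applied dominant of ii.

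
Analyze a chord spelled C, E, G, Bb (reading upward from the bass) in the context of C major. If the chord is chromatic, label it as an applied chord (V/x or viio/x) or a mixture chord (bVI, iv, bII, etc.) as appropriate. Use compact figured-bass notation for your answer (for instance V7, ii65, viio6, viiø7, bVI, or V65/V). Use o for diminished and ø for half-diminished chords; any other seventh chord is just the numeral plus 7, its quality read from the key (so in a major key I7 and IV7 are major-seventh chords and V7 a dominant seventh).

Stacked in thirds the chord is C-E-G-Bb: a dominant seventh chord on C.
C is not a diatonic chord root with this quality in C major, but it lies a perfect fifth above F (IV), so the chord functions as an applied dominant of IV.

V7/IV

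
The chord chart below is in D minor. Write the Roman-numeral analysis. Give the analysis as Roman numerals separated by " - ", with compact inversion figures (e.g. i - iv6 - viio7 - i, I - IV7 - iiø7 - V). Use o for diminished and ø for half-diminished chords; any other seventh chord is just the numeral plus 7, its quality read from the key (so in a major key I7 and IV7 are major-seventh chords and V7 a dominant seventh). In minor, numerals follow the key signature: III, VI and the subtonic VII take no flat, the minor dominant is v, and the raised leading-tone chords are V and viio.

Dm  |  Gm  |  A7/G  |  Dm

Dm: root D is the tonic; minor triad there is i.
Gm: root G is the subdominant; minor triad there is iv.
A7/G: root A is the dominant; dominant seventh chord there is V42.
Dm: root D is the tonic; minor triad there is i.

i - iv - V42 - i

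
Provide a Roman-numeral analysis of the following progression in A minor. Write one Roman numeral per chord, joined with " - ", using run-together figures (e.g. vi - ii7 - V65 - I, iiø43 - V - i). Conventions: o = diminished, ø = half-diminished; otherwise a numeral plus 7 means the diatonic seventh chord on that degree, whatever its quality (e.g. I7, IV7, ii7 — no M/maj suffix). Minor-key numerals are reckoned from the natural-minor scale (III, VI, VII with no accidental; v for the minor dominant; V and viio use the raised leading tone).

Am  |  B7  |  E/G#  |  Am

i - V7/V - V6 - i

Am has root A, degree 1 in A minor, so i.
B7 is the secondary dominant of V (dominant seventh chord on B): V7/V.
E/G# has root E, degree 5 in A minor, so V6.
Am has root A, degree 1 in A minor, so i.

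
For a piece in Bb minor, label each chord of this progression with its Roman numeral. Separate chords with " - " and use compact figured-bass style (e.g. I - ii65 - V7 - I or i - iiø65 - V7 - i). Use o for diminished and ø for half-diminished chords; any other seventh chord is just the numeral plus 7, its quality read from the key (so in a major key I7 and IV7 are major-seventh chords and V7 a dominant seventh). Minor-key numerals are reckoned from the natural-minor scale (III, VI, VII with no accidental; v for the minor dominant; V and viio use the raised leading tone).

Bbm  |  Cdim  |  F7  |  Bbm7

i - iio - V7 - i7

Bbm: minor triad on Bb = scale degree 1 → i.
Cdim: root C is the supertonic; diminished triad there is iio.
F7: root F is the dominant; dominant seventh chord there is V7.
Bbm7: root Bb is the tonic; minor seventh chord there is i7.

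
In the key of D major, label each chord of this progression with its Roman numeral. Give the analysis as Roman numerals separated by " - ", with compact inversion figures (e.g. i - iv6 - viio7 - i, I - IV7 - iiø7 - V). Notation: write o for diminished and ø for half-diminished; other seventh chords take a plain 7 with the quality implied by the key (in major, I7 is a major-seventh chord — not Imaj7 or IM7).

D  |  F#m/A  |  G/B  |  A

D: root D is the tonic; major triad there is I.
F#m/A: minor triad on F# = scale degree 3 → iii6.
G/B: major triad on G = scale degree 4 → IV6.
A: root A is the dominant; major triad there is V.

I - iii6 - IV6 - V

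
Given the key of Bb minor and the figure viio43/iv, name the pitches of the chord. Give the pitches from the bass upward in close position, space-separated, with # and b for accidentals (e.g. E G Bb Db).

Ab Cb D F

viio43/iv is a secondary leading-tone chord. The target iv is Eb in Bb minor; the applied chord is rooted a semitone below, on D.
Building a fully diminished seventh chord on D gives D-F-Ab-Cb.
With the 43 figure the chord is in second inversion; from the bass Ab upward in close position it reads Ab-Cb-D-F.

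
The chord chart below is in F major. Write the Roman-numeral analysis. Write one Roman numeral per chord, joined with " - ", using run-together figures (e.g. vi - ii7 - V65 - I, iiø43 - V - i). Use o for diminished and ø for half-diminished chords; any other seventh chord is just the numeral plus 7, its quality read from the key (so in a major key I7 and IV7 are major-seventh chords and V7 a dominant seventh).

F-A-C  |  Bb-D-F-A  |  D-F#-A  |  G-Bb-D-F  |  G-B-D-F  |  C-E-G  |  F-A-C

I - IV7 - V/ii - ii7 - V7/V - V - I

F-A-C has root F, degree 1 in F major, so I.
Bb-D-F-A: major seventh chord on Bb = scale degree 4 → IV7.
D-F#-A: a major triad on D, the applied dominant of ii → V/ii.
G-Bb-D-F: root G is the supertonic; minor seventh chord there is ii7.
G-B-D-F: a dominant seventh chord on G, the applied dominant of V → V7/V.
C-E-G: major triad on C = scale degree 5 → V.
F-A-C has root F, degree 1 in F major, so I.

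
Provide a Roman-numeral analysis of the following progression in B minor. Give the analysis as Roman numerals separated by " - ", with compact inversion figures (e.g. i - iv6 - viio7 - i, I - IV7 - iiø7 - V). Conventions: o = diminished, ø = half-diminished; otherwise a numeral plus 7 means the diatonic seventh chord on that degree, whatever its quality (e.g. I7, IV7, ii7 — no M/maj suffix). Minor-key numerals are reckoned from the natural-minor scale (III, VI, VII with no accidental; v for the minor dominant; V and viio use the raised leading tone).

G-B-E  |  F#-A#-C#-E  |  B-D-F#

G-B-E: root E is the subdominant; minor triad there is iv6.
F#-A#-C#-E has root F#, degree 5 in B minor, so V7.
B-D-F#: root B is the tonic; minor triad there is i.

iv6 - V7 - i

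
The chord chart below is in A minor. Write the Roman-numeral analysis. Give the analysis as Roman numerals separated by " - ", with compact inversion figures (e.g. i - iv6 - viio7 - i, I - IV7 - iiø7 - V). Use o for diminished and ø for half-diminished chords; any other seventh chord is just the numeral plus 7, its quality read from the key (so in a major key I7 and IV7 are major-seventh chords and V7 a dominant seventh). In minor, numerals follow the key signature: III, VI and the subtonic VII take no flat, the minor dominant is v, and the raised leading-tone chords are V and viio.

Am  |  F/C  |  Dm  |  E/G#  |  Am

i - VI64 - iv - V6 - i

Am: minor triad on A = scale degree 1 → i.
F/C has root F, degree 6 in A minor, so VI64.
Dm: minor triad on D = scale degree 4 → iv.
E/G#: major triad on E = scale degree 5 → V6.
Am: minor triad on A = scale degree 1 → i.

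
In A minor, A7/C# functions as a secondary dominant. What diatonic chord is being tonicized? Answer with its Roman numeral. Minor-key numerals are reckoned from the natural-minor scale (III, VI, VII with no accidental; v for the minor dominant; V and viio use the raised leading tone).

iv

The chord is a dominant seventh chord on A.
A dominant resolves down a perfect fifth: A → D. In A minor, D is scale degree 4, i.e. iv.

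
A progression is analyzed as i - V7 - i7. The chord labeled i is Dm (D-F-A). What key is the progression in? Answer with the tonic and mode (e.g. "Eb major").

The chord Dm is a minor triad rooted on D; its label is i.
If D is scale degree 1 and the mode makes that degree carry a minor triad, the tonic is D and the mode is minor.

D minor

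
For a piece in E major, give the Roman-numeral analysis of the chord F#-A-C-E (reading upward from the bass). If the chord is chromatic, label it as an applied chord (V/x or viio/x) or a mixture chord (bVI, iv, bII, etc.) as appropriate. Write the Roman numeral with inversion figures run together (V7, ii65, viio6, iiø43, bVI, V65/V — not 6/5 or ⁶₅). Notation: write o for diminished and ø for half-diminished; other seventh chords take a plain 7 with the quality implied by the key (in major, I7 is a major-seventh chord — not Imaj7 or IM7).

iiø7

Stacked in thirds the chord is F#-A-C-E: a half-diminished seventh chord on F#.
F# is the second degree of E major. This is the half-diminished supertonic seventh, borrowed from the parallel minor.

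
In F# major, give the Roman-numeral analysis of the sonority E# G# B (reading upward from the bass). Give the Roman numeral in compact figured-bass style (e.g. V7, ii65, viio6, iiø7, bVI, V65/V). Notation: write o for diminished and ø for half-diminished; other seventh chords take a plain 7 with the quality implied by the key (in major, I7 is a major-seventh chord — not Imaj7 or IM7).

Stacked in thirds the chord is E#-G#-B: a diminished triad on E#.
E# is scale degree 7 in F# major, and a diminished triad on that degree is written viio.

viio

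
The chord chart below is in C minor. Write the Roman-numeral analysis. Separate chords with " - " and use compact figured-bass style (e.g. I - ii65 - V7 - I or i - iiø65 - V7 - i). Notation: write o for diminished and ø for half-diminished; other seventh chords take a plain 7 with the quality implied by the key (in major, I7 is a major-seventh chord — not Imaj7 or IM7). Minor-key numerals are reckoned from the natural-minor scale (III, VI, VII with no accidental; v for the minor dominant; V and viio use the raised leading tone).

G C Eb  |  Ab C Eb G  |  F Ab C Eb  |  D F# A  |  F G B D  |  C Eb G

G-C-Eb: root C is the tonic; minor triad there is i64.
Ab-C-Eb-G has root Ab, degree 6 in C minor, so VI7.
F-Ab-C-Eb: root F is the subdominant; minor seventh chord there is iv7.
D-F#-A: chromatic; D is V of V, so V/V.
F-G-B-D has root G, degree 5 in C minor, so V42.
C-Eb-G: minor triad on C = scale degree 1 → i.

i64 - VI7 - iv7 - V/V - V42 - i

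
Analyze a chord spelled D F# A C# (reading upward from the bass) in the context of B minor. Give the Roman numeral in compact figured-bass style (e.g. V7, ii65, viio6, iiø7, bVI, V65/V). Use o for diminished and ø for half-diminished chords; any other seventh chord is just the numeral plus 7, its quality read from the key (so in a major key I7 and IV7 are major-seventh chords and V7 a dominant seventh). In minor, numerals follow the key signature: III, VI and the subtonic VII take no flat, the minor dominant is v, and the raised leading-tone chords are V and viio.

III7

The pitches D-F#-A-C# form a major seventh chord rooted on D.
In B minor, D is the mediant; the diatonic major seventh chord there is III7.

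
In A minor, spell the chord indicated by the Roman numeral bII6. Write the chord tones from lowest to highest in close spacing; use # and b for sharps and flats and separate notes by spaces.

bII6 is the Neapolitan sixth — a major triad on the lowered second degree, here in its customary first inversion. In A minor that root is Bb.
So the chord is Bb-D-F, a major triad.
With the 6 figure the chord is in first inversion; from the bass D upward in close position it reads D-F-Bb.

D F Bb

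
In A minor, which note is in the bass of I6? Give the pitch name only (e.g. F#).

C#

I in A minor has root A; the chord is A-C#-E.
The figure 6 means first inversion — the third is in the bass.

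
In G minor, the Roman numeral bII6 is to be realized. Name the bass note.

C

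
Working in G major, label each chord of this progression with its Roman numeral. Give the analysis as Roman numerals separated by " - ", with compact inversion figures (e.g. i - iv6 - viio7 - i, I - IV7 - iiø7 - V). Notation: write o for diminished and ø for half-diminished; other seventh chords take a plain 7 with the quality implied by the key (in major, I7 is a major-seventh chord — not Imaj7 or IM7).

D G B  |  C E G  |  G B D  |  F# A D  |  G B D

I64 - IV - I - V6 - I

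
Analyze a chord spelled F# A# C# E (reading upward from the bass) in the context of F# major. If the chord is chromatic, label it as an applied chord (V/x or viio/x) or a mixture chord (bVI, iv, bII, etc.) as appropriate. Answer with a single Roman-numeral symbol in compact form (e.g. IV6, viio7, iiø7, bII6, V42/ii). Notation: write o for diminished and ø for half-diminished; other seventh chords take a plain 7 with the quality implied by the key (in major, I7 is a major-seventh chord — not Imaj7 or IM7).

V7/IV

The pitches F#-A#-C#-E form a dominant seventh chord rooted on F#.
F# is not a diatonic chord root with this quality in F# major, but it lies a perfect fifth above B (IV), so the chord functions as an applied dominant of IV.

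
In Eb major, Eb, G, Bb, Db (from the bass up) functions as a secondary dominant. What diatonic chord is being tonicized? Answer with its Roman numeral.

The chord is a dominant seventh chord on Eb.
A dominant resolves down a perfect fifth: Eb → Ab. In Eb major, Ab is scale degree 4, i.e. IV.

IV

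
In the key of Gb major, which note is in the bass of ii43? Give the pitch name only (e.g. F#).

ii in Gb major has root Ab; the chord is Ab-Cb-Eb-Gb.
The figure 43 means second inversion — the fifth is in the bass.

Eb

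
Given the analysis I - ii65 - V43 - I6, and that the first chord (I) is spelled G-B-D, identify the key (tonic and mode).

G major

The chord G is a major triad rooted on G; its label is I.
If G is scale degree 1 and the mode makes that degree carry a major triad, the tonic is G and the mode is major.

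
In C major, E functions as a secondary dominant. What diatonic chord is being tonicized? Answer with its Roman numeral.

vi

The chord is a major triad on E.
A dominant resolves down a perfect fifth: E → A. In C major, A is scale degree 6, i.e. vi.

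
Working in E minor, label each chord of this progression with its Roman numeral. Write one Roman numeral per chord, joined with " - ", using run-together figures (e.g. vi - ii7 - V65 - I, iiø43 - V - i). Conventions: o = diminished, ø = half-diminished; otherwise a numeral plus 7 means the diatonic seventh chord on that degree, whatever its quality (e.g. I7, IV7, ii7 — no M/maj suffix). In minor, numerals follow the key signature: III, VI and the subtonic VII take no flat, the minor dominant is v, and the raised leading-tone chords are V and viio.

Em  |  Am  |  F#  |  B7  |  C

Em: minor triad on E = scale degree 1 → i.
Am: root A is the subdominant; minor triad there is iv.
F#: chromatic; F# is V of V, so V/V.
B7: dominant seventh chord on B = scale degree 5 → V7.
C: root C is the submediant; major triad there is VI.

i - iv - V/V - V7 - VI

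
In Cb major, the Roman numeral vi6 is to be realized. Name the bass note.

vi in Cb major has root Ab; the chord is Ab-Cb-Eb.
The figure 6 means first inversion — the third is in the bass.

Cb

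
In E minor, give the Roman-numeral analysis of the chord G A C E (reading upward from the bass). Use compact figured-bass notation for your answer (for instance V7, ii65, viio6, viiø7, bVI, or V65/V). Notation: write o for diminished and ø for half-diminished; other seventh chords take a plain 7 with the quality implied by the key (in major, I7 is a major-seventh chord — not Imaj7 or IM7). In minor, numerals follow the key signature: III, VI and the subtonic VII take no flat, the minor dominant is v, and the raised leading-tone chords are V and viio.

The pitches A-C-E-G form a minor seventh chord rooted on A.
A is scale degree 4 in E minor, and a minor seventh chord on that degree is written iv7.
With G in the bass the chord is in third inversion, so the figured bass is 42.

iv42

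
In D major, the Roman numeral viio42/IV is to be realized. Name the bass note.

Eb

The applied chord viio42/IV is rooted on F#: F#-A-C-Eb.
The figure 42 means third inversion — the seventh is in the bass.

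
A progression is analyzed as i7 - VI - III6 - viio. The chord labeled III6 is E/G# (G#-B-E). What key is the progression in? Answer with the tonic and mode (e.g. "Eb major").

C# minor

III6 is given as G#-B-E — a major triad with root E.
If E is scale degree 3 and the mode makes that degree carry a major triad, the tonic is C# and the mode is minor.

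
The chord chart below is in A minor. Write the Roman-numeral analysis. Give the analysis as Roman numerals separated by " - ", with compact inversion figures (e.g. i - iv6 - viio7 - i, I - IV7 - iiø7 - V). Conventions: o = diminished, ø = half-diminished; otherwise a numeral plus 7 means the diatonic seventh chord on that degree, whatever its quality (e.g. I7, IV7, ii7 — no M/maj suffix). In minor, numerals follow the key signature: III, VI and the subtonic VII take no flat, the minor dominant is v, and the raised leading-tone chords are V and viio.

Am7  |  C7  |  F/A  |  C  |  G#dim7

i7 - V7/VI - VI6 - III - viio7

Am7: root A is the tonic; minor seventh chord there is i7.
C7: a dominant seventh chord on C, the applied dominant of VI → V7/VI.
F/A: major triad on F = scale degree 6 → VI6.
C has root C, degree 3 in A minor, so III.
G#dim7 has root G#, degree 7 in A minor, so viio7.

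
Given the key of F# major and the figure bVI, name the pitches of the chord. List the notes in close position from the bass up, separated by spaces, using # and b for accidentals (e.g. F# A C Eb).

D F# A

Scale degree 6 in F# major is D#; lowering it a half step gives D. bVI is a major triad on the lowered sixth degree, borrowed from the parallel minor.
So the chord is D-F#-A, a major triad.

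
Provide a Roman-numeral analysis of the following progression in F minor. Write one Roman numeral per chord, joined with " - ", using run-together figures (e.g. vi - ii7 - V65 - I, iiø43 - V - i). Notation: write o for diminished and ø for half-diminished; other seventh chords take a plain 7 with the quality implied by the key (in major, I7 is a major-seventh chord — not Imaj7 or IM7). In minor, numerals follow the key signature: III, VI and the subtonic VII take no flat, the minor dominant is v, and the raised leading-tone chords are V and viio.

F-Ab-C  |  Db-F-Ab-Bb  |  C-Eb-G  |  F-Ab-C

i - iv65 - v - i

F-Ab-C: minor triad on F = scale degree 1 → i.
Db-F-Ab-Bb: minor seventh chord on Bb = scale degree 4 → iv65.
C-Eb-G: minor triad on C = scale degree 5 → v.
F-Ab-C has root F, degree 1 in F minor, so i.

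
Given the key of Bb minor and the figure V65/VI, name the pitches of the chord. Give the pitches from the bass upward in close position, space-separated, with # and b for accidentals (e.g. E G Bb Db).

F Ab Cb Db

V65/VI is a secondary dominant — the dominant seventh of VI. VI in Bb minor is Gb, so the applied chord's root is Db, a perfect fifth above.
Building a dominant seventh chord on Db gives Db-F-Ab-Cb.
The figured bass 65 indicates first inversion, placing the third (F) in the bass: F-Ab-Cb-Db.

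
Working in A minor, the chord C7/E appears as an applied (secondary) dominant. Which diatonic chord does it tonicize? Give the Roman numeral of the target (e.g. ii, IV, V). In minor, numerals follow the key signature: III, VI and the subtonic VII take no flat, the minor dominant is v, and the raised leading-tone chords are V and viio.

The chord is a dominant seventh chord on C.
A dominant resolves down a perfect fifth: C → F. In A minor, F is scale degree 6, i.e. VI.

VI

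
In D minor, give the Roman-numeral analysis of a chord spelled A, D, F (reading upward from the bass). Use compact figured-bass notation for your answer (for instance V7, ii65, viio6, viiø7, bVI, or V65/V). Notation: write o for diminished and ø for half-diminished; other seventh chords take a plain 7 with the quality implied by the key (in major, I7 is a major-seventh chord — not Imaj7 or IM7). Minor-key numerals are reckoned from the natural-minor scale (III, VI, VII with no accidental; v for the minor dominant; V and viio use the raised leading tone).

i64

The pitches D-F-A form a minor triad rooted on D.
D is scale degree 1 in D minor, and a minor triad on that degree is written i.
With A in the bass the chord is in second inversion, so the figured bass is 64.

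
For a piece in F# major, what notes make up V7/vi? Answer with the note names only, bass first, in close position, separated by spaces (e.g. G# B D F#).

A# C## E# G#

V7/vi is a secondary dominant — the dominant seventh of vi. vi in F# major is D#, so the applied chord's root is A#, a perfect fifth above.
Building a dominant seventh chord on A# gives A#-C##-E#-G#.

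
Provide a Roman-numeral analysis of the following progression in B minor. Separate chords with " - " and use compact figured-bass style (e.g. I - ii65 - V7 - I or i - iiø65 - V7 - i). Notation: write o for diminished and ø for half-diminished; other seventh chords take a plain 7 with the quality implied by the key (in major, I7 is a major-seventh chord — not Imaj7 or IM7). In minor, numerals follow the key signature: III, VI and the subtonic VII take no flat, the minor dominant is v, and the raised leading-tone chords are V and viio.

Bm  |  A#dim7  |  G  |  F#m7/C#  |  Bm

i - viio7 - VI - v43 - i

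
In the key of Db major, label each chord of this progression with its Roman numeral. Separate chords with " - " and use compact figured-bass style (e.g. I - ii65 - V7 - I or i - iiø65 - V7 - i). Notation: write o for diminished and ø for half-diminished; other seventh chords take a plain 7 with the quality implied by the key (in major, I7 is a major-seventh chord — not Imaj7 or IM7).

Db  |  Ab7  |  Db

I - V7 - I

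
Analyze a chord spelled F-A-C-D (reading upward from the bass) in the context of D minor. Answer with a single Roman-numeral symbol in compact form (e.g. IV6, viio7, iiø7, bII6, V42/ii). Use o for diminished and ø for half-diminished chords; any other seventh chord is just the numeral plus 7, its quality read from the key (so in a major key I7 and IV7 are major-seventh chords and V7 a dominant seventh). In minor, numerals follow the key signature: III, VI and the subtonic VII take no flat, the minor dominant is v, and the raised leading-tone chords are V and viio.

i65

The pitches D-F-A-C form a minor seventh chord rooted on D.
In D minor, D is the tonic; the diatonic minor seventh chord there is i7.
With F in the bass the chord is in first inversion, so the figured bass is 65.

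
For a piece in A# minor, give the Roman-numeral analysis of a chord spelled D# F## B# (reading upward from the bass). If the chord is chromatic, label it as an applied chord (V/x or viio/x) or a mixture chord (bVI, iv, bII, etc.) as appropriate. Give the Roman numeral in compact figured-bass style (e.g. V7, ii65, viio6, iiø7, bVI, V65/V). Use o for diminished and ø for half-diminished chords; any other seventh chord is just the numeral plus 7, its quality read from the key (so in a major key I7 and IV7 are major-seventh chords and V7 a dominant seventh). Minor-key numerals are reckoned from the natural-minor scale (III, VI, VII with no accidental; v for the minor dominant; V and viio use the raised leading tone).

ii6

Stacked in thirds the chord is B#-D#-F##: a minor triad on B#.
B# is the second degree of A# minor. This is the minor supertonic, borrowed from the parallel major (the Dorian ii).
With D# in the bass the chord is in first inversion, so the figured bass is 6.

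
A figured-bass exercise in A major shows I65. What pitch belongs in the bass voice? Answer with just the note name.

I in A major has root A; the chord is A-C#-E-G#.
The figure 65 means first inversion — the third is in the bass.

C#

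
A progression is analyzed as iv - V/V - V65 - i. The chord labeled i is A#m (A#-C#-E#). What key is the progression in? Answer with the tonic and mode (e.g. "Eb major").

The chord A#m is a minor triad rooted on A#; its label is i.
If A# is scale degree 1 and the mode makes that degree carry a minor triad, the tonic is A# and the mode is minor.

A# minor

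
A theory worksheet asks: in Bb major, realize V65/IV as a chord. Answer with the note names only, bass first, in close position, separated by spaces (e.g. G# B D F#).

D F Ab Bb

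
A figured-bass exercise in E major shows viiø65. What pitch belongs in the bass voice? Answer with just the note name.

viiø in E major has root D#; the chord is D#-F#-A-C#.
The figure 65 means first inversion — the third is in the bass.

F#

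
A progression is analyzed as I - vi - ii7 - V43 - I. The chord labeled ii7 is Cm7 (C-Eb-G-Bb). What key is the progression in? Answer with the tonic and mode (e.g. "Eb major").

The anchor chord is a minor seventh chord on C, labeled ii7.
Counting down one scale step from C places the tonic on Bb; a minor seventh chord on degree 2 is diatonic only in major.

Bb major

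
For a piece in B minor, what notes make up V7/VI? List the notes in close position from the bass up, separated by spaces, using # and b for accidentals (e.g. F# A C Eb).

The slash means an applied dominant: we want the dominant of VI. In B minor, VI is G major, and its dominant is built on D.
Building a dominant seventh chord on D gives D-F#-A-C.

D F# A C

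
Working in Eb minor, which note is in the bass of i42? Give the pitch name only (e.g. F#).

Db

i in Eb minor has root Eb; the chord is Eb-Gb-Bb-Db.
The figure 42 means third inversion — the seventh is in the bass.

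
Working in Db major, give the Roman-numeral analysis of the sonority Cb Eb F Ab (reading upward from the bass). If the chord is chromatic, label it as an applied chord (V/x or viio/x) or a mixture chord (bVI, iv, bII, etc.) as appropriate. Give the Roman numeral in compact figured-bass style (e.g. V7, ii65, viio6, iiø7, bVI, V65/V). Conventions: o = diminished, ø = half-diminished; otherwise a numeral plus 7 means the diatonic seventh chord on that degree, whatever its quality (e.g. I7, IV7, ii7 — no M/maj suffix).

viiø43/IV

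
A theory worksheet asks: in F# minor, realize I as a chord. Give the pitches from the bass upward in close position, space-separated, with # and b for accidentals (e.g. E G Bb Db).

Scale degree 1 in F# minor is F#; here the chord built on it is altered to a major triad. I is the major tonic (Picardy third), borrowed from the parallel major.
So the chord is F#-A#-C#.

F# A# C#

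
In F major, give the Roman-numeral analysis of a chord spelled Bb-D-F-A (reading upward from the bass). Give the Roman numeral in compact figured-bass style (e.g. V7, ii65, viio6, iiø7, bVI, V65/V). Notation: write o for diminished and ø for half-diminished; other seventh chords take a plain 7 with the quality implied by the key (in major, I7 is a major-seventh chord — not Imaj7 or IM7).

Stacked in thirds the chord is Bb-D-F-A: a major seventh chord on Bb.
Bb is scale degree 4 in F major, and a major seventh chord on that degree is written IV7.

IV7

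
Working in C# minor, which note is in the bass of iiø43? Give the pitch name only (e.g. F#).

iiø in C# minor has root D#; the chord is D#-F#-A-C#.
The figure 43 means second inversion — the fifth is in the bass.

A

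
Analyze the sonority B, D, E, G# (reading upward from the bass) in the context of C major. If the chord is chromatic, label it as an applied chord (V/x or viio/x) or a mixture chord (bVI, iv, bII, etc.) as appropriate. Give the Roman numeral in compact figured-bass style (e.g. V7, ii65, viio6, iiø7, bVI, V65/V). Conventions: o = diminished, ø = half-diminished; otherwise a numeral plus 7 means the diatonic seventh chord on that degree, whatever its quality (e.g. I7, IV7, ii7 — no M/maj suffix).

Stacked in thirds the chord is E-G#-B-D: a dominant seventh chord on E.
E is not a diatonic chord root with this quality in C major, but it lies a perfect fifth above A (vi), so the chord functions as an applied dominant of vi.
With B in the bass the chord is in second inversion, so the figured bass is 43.

V43/vi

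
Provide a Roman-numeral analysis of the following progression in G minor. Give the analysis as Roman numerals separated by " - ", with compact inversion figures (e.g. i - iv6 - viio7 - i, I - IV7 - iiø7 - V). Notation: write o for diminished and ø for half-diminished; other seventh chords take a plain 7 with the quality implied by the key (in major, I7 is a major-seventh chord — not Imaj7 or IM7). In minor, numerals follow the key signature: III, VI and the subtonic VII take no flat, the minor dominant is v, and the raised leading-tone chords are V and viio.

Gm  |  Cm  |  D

i - iv - V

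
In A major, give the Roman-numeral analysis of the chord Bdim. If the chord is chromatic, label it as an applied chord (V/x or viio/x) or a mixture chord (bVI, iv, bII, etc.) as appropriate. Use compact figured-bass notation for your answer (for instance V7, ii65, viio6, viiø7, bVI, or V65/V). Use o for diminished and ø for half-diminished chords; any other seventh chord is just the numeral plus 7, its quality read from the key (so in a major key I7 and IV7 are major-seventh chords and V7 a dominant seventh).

iio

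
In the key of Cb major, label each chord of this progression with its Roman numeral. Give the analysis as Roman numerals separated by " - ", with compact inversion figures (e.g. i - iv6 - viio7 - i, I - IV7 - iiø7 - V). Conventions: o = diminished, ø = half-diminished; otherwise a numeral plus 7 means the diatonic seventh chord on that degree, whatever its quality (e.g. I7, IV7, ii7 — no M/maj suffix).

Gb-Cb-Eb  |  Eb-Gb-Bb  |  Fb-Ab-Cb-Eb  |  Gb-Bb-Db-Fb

I64 - iii - IV7 - V7

Gb-Cb-Eb: major triad on Cb = scale degree 1 → I64.
Eb-Gb-Bb: root Eb is the mediant; minor triad there is iii.
Fb-Ab-Cb-Eb: root Fb is the subdominant; major seventh chord there is IV7.
Gb-Bb-Db-Fb: dominant seventh chord on Gb = scale degree 5 → V7.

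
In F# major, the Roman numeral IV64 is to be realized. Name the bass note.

IV in F# major has root B; the chord is B-D#-F#.
The figure 64 means second inversion — the fifth is in the bass.

F#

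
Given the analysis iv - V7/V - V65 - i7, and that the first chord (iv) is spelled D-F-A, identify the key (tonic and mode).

A minor

The anchor chord is a minor triad on D, labeled iv.
If D is scale degree 4 and the mode makes that degree carry a minor triad, the tonic is A and the mode is minor.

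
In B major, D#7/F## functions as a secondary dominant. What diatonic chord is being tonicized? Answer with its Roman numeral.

The chord is a dominant seventh chord on D#.
A dominant resolves down a perfect fifth: D# → G#. In B major, G# is scale degree 6, i.e. vi.

vi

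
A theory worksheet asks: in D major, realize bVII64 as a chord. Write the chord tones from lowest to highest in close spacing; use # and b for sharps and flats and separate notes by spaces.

G C E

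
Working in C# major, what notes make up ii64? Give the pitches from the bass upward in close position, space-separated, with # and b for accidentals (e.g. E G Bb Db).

A# D# F#

The numeral's case and figure indicate a minor triad. In C# major its root, scale degree 2, is D#.
Stacking thirds from D# gives D#-F#-A#.
With the 64 figure the chord is in second inversion; from the bass A# upward in close position it reads A#-D#-F#.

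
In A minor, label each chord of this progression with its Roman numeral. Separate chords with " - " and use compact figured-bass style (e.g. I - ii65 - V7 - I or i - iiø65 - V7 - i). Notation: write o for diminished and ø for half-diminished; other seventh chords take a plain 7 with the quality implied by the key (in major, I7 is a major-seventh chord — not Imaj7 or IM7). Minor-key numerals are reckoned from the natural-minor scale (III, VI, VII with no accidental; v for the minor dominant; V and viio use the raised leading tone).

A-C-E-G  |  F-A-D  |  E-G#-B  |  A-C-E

A-C-E-G has root A, degree 1 in A minor, so i7.
F-A-D: minor triad on D = scale degree 4 → iv6.
E-G#-B has root E, degree 5 in A minor, so V.
A-C-E has root A, degree 1 in A minor, so i.

i7 - iv6 - V - i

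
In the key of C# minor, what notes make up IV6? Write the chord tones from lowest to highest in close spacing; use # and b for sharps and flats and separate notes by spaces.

IV6 is the major subdominant, borrowed from the parallel major. In C# minor that root is F#.
So the chord is F#-A#-C#.
The figured bass 6 indicates first inversion, placing the third (A#) in the bass: A#-C#-F#.

A# C# F#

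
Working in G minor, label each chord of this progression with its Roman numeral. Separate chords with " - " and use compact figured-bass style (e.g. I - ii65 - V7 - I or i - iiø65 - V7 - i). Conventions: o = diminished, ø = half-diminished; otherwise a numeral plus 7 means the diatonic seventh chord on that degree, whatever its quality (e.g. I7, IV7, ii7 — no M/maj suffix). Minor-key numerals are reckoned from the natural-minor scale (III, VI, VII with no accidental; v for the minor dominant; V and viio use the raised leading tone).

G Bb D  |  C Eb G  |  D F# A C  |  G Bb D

G-Bb-D: root G is the tonic; minor triad there is i.
C-Eb-G: minor triad on C = scale degree 4 → iv.
D-F#-A-C has root D, degree 5 in G minor, so V7.
G-Bb-D: minor triad on G = scale degree 1 → i.

i - iv - V7 - i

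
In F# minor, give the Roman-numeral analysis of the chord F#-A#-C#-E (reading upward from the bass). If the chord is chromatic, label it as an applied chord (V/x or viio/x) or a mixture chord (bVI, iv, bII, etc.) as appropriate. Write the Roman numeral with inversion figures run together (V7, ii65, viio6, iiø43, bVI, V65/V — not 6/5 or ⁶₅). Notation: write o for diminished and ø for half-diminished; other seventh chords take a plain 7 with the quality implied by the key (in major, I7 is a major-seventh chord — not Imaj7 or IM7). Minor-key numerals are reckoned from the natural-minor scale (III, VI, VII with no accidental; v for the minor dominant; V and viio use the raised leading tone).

The pitches F#-A#-C#-E form a dominant seventh chord rooted on F#.
F# is not a diatonic chord root with this quality in F# minor, but it lies a perfect fifth above B (iv), so the chord functions as an applied dominant of iv.

V7/iv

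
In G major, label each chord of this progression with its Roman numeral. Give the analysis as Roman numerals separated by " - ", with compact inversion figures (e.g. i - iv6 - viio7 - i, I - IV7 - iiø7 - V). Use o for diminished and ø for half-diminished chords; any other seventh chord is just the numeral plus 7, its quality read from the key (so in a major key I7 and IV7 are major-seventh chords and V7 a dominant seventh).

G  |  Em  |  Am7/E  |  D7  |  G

I - vi - ii43 - V7 - I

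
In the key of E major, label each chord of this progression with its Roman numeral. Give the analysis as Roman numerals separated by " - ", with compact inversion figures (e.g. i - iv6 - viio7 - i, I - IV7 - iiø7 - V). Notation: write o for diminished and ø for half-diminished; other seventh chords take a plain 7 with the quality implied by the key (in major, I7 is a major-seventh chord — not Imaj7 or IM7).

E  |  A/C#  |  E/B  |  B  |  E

E: root E is the tonic; major triad there is I.
A/C#: major triad on A = scale degree 4 → IV6.
E/B: major triad on E = scale degree 1 → I64.
B has root B, degree 5 in E major, so V.
E: major triad on E = scale degree 1 → I.

I - IV6 - I64 - V - I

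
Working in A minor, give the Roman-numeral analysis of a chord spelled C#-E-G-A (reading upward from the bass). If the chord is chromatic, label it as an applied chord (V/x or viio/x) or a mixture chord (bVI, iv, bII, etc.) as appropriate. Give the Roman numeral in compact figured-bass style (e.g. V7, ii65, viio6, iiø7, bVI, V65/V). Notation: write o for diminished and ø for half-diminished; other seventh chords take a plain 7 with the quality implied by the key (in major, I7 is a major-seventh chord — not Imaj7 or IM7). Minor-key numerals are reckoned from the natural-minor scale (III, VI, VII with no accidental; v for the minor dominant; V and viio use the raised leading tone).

Stacked in thirds the chord is A-C#-E-G: a dominant seventh chord on A.
A is not a diatonic chord root with this quality in A minor, but it lies a perfect fifth above D (iv), so the chord functions as an applied dominant of iv.
With C# in the bass the chord is in first inversion, so the figured bass is 65.

V65/iv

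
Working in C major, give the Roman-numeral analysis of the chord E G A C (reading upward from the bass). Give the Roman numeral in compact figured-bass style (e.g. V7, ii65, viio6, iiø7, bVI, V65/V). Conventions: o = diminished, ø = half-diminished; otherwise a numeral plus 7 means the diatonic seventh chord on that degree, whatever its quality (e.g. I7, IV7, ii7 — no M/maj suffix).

vi43

Stacked in thirds the chord is A-C-E-G: a minor seventh chord on A.
In C major, A is the submediant; the diatonic minor seventh chord there is vi7.
With E in the bass the chord is in second inversion, so the figured bass is 43.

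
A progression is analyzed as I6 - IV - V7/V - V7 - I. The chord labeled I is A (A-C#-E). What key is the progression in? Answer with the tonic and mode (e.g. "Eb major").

The chord A is a major triad rooted on A; its label is I.
If A is scale degree 1 and the mode makes that degree carry a major triad, the tonic is A and the mode is major.

A major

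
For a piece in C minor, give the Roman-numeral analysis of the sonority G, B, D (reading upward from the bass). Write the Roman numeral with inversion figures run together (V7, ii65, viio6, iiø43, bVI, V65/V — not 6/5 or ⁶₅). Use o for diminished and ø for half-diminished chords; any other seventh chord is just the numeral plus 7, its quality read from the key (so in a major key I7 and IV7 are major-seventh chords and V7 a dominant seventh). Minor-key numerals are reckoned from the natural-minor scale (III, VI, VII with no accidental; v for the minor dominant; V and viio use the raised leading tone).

V

The pitches G-B-D form a major triad rooted on G.
G is scale degree 5 in C minor, and a major triad on that degree is written V.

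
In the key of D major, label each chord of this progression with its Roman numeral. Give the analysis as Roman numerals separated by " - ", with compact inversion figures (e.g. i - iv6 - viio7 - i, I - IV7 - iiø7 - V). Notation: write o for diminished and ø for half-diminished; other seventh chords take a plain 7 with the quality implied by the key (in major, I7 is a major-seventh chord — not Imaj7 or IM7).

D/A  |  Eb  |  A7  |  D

D/A has root D, degree 1 in D major, so I64.
Eb: major triad on Eb — chromatic; Eb is the lowered second degree, so this is the Neapolitan chord, bII.
A7 has root A, degree 5 in D major, so V7.
D: major triad on D = scale degree 1 → I.

I64 - bII - V7 - I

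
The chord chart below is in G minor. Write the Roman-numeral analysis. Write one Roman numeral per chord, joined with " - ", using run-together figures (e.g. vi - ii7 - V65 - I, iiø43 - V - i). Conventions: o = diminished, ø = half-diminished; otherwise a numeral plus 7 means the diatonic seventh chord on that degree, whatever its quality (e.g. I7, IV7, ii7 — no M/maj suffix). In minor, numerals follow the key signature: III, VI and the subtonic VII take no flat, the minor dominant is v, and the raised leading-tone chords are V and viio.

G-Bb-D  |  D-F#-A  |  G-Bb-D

i - V - i

G-Bb-D: minor triad on G = scale degree 1 → i.
D-F#-A has root D, degree 5 in G minor, so V.
G-Bb-D: root G is the tonic; minor triad there is i.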